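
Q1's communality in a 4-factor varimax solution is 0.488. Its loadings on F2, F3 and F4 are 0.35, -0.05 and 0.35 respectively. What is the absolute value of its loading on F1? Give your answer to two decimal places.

0.49

Under orthogonal rotation h² = Σλ², so λ_F1² = h² − (0.2475) = 0.488 − 0.2475 = 0.2405.
|λ| = √0.2405 = 0.4904.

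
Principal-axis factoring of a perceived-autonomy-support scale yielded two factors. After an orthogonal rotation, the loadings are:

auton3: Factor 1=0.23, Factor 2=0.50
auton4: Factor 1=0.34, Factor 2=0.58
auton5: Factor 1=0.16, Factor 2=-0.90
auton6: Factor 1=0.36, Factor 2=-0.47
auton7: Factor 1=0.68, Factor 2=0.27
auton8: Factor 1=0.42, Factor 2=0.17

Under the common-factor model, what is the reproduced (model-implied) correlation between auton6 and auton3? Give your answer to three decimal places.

-0.152

r̂ = Σ λ_i·λ_j across factors = (0.36)(0.23) + (-0.47)(0.50)
  = +0.0828 -0.2350 = -0.1522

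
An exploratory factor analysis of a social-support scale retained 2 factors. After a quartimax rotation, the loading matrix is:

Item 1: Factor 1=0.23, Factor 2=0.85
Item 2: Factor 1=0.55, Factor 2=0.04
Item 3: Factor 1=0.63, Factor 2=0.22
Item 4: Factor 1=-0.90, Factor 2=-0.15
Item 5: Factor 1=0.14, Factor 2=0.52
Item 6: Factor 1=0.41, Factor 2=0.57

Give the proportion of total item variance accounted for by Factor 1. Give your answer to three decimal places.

SS loadings for Factor 1 = 0.23² + 0.55² + 0.63² + (-0.90)² + 0.14² + 0.41² = 1.7500
Proportion of variance = 1.7500 / 6 = 0.2917.

0.292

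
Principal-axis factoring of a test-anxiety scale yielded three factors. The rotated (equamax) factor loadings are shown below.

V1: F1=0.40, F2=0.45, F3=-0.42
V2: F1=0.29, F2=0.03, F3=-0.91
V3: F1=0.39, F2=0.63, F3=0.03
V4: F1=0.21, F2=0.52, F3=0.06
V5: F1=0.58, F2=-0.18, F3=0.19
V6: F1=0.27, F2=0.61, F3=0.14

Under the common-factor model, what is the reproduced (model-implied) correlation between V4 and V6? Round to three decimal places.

0.382

r̂ = Σ λ_i·λ_j across factors = (0.21)(0.27) + (0.52)(0.61) + (0.06)(0.14)
  = +0.0567 +0.3172 +0.0084 = 0.3823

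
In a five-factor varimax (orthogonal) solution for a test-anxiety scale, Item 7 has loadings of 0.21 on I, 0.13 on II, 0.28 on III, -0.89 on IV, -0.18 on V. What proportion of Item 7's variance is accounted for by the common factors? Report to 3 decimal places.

0.964

h² = 0.21² + 0.13² + 0.28² + (-0.89)² + (-0.18)² = 0.0441 + 0.0169 + 0.0784 + 0.7921 + 0.0324 = 0.9639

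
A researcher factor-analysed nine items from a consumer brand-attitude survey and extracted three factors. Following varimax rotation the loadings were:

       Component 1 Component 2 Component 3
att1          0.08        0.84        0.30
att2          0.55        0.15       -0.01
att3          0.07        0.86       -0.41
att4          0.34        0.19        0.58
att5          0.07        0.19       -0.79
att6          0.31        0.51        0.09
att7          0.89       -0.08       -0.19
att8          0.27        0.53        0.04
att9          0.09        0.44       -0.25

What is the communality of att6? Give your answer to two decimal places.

h² = 0.31² + 0.51² + 0.09² = 0.0961 + 0.2601 + 0.0081 = 0.3643

0.36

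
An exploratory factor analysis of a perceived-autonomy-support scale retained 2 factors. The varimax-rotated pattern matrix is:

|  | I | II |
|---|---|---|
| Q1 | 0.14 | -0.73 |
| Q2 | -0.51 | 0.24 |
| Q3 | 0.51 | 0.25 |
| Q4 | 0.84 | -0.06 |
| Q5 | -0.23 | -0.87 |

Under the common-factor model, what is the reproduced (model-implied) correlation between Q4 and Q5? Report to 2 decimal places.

-0.14

r̂ = Σ λ_i·λ_j across factors = (0.84)(-0.23) + (-0.06)(-0.87)
  = -0.1932 +0.0522 = -0.1410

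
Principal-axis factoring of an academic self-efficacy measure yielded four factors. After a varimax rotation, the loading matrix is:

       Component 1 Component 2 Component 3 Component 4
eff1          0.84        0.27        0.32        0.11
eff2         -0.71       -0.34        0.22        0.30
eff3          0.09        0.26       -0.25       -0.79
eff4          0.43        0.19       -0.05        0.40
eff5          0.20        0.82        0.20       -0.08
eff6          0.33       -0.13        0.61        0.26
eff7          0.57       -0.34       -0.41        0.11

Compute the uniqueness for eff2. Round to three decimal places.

0.242

h² = (-0.71)² + (-0.34)² + 0.22² + 0.30² = 0.5041 + 0.1156 + 0.0484 + 0.0900 = 0.7581
Uniqueness u² = 1 − h² = 1 − 0.7581 = 0.2419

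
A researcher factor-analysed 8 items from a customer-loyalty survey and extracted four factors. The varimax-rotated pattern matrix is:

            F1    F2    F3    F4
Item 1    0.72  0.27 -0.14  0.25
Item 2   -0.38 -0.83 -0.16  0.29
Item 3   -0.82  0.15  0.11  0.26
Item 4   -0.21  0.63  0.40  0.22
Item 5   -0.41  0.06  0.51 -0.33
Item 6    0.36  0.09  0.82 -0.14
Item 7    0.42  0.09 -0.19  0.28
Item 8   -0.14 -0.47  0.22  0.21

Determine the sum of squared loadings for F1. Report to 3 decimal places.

SS loadings for F1 = 0.72² + (-0.38)² + (-0.82)² + (-0.21)² + (-0.41)² + 0.36² + 0.42² + (-0.14)² = 0.5184 + 0.1444 + 0.6724 + 0.0441 + 0.1681 + 0.1296 + 0.1764 + 0.0196 = 1.8730

1.873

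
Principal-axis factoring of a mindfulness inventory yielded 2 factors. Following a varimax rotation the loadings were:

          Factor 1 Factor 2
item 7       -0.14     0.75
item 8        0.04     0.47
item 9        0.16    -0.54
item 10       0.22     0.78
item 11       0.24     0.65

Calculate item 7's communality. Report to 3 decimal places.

h² = (-0.14)² + 0.75² = 0.0196 + 0.5625 = 0.5821

0.582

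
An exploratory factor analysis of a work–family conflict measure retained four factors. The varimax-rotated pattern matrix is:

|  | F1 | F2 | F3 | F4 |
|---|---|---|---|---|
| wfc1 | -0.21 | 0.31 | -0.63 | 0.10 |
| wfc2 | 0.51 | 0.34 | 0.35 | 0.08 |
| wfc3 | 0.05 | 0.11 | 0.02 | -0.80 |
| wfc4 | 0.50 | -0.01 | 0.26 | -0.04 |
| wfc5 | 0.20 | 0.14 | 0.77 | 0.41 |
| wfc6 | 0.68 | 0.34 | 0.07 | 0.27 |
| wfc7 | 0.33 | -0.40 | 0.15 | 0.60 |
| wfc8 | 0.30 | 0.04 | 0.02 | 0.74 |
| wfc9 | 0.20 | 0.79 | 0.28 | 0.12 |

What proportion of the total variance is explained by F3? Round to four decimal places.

SS loadings for F3 = (-0.63)² + 0.35² + 0.02² + 0.26² + 0.77² + 0.07² + 0.15² + 0.02² + 0.28² = 1.2865
Proportion of variance = 1.2865 / 9 = 0.1429.

0.1429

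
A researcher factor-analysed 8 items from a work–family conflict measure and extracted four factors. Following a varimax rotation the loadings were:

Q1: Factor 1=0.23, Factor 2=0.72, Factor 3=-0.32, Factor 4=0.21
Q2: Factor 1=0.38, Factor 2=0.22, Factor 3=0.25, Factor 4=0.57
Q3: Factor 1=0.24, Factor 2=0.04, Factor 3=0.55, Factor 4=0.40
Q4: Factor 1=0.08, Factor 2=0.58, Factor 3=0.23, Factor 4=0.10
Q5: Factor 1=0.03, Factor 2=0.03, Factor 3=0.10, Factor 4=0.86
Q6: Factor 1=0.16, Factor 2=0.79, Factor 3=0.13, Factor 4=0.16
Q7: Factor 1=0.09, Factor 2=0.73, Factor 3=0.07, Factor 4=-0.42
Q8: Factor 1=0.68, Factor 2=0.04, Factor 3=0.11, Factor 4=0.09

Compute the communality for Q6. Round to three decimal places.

h² = 0.16² + 0.79² + 0.13² + 0.16² = 0.0256 + 0.6241 + 0.0169 + 0.0256 = 0.6922

0.692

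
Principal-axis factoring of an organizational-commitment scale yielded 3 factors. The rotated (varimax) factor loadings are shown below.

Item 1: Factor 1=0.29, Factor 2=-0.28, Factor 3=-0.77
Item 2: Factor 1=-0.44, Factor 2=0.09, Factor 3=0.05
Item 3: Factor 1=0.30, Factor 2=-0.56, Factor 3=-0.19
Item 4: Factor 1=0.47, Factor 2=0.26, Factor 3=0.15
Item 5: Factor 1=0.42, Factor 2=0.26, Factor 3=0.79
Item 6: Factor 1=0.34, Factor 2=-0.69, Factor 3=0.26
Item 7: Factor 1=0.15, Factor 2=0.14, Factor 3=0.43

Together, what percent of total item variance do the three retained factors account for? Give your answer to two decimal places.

49.50%

SS loadings by factor: 0.9031, 1.0310, 1.5306; total = 3.4647.
Total variance with 7 standardized items is 7, so the solution explains 3.4647/7 = 0.4950 = 49.50%.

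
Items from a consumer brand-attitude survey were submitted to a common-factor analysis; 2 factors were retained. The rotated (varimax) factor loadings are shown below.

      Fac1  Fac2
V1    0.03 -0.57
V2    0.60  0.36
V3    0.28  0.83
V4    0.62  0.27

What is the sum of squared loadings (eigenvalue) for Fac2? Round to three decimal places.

SS loadings for Fac2 = (-0.57)² + 0.36² + 0.83² + 0.27² = 0.3249 + 0.1296 + 0.6889 + 0.0729 = 1.2163

1.216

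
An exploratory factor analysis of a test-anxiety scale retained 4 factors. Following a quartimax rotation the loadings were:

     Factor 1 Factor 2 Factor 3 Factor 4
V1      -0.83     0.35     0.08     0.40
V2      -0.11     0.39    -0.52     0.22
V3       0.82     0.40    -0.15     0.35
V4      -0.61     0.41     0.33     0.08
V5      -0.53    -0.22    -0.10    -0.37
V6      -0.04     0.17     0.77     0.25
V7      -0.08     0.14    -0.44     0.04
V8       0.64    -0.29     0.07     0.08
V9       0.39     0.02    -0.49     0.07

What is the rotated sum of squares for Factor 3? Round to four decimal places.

1.4497

SS loadings for Factor 3 = 0.08² + (-0.52)² + (-0.15)² + 0.33² + (-0.10)² + 0.77² + (-0.44)² + 0.07² + (-0.49)² = 0.0064 + 0.2704 + 0.0225 + 0.1089 + 0.0100 + 0.5929 + 0.1936 + 0.0049 + 0.2401 = 1.4497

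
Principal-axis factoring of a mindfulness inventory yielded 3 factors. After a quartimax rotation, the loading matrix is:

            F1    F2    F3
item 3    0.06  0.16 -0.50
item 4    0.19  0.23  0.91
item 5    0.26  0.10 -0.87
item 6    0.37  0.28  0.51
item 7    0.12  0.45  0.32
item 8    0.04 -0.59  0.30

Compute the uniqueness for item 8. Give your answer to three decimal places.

h² = 0.04² + (-0.59)² + 0.30² = 0.0016 + 0.3481 + 0.0900 = 0.4397
Uniqueness u² = 1 − h² = 1 − 0.4397 = 0.5603

0.560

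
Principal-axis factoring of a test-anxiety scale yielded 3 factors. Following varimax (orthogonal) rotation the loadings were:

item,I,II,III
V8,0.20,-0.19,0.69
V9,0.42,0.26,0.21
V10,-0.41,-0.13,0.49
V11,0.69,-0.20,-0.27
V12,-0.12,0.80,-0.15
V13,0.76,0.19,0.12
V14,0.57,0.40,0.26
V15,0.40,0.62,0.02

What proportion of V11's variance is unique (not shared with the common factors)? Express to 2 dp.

0.41

h² = 0.69² + (-0.20)² + (-0.27)² = 0.4761 + 0.0400 + 0.0729 = 0.5890
Uniqueness u² = 1 − h² = 1 − 0.5890 = 0.4110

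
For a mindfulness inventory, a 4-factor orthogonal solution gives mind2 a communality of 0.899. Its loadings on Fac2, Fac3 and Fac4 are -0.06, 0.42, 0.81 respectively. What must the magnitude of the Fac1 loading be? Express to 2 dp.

0.25

Under orthogonal rotation h² = Σλ², so λ_Fac1² = h² − (0.8361) = 0.899 − 0.8361 = 0.0629.
|λ| = √0.0629 = 0.2508.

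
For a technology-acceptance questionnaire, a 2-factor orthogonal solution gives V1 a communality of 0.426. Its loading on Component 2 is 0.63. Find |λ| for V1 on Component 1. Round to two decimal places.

0.17

Under orthogonal rotation h² = Σλ², so λ_Component 1² = h² − (0.3969) = 0.426 − 0.3969 = 0.0291.
|λ| = √0.0291 = 0.1706.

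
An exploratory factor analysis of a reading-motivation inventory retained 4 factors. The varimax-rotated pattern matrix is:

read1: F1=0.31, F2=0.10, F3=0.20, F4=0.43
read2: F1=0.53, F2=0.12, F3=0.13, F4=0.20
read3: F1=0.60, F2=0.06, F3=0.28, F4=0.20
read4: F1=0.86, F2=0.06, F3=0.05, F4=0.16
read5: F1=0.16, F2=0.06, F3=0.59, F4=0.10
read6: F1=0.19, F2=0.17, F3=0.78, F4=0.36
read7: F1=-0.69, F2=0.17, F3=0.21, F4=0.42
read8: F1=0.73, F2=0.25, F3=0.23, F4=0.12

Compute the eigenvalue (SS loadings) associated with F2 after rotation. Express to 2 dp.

0.16

SS loadings for F2 = 0.10² + 0.12² + 0.06² + 0.06² + 0.06² + 0.17² + 0.17² + 0.25² = 0.0100 + 0.0144 + 0.0036 + 0.0036 + 0.0036 + 0.0289 + 0.0289 + 0.0625 = 0.1555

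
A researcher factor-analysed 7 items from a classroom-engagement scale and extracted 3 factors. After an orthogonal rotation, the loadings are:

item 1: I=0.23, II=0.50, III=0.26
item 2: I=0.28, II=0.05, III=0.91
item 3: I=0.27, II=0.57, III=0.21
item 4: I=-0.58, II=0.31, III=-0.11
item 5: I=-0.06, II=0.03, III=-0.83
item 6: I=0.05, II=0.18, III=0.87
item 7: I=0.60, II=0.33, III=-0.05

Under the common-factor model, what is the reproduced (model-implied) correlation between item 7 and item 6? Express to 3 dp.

0.046

r̂ = Σ λ_i·λ_j across factors = (0.60)(0.05) + (0.33)(0.18) + (-0.05)(0.87)
  = +0.0300 +0.0594 -0.0435 = 0.0459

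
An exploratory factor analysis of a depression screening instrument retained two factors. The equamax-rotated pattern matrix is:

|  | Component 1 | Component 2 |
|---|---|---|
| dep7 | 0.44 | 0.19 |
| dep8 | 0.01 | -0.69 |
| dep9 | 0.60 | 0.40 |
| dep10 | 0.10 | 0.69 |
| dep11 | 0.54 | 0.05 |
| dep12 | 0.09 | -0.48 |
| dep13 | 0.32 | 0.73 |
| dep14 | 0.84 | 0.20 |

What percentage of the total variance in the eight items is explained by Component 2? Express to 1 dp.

24.4%

SS loadings for Component 2 = 0.19² + (-0.69)² + 0.40² + 0.69² + 0.05² + (-0.48)² + 0.73² + 0.20² = 1.9541
With 8 standardized items, total variance = 8. Proportion = 1.9541/8 = 0.2443 → 24.43%.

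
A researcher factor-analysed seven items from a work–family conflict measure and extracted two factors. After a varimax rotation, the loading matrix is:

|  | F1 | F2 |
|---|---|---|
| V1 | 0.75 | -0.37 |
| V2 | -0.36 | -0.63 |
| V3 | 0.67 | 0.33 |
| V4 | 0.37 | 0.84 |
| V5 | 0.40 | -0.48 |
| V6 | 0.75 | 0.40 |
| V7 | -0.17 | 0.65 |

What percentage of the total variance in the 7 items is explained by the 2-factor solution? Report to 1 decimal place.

SS loadings by factor: 2.0293, 2.1612; total = 4.1905.
Total variance with 7 standardized items is 7, so the solution explains 4.1905/7 = 0.5986 = 59.86%.

59.9%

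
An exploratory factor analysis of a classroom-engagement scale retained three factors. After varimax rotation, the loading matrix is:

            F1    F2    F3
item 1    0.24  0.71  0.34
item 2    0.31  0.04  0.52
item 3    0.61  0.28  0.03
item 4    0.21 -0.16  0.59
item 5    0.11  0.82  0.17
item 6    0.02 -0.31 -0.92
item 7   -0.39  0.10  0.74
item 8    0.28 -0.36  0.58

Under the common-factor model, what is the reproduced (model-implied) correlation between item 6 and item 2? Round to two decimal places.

r̂ = Σ λ_i·λ_j across factors = (0.02)(0.31) + (-0.31)(0.04) + (-0.92)(0.52)
  = +0.0062 -0.0124 -0.4784 = -0.4846

-0.48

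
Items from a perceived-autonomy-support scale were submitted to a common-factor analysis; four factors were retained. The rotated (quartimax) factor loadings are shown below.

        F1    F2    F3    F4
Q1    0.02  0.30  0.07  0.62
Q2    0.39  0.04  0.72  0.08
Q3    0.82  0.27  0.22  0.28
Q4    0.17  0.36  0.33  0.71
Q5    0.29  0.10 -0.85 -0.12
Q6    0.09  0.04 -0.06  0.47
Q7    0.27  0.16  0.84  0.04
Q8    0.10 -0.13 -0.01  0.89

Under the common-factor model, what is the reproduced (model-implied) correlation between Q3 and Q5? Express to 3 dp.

0.044

r̂ = Σ λ_i·λ_j across factors = (0.82)(0.29) + (0.27)(0.10) + (0.22)(-0.85) + (0.28)(-0.12)
  = +0.2378 +0.0270 -0.1870 -0.0336 = 0.0442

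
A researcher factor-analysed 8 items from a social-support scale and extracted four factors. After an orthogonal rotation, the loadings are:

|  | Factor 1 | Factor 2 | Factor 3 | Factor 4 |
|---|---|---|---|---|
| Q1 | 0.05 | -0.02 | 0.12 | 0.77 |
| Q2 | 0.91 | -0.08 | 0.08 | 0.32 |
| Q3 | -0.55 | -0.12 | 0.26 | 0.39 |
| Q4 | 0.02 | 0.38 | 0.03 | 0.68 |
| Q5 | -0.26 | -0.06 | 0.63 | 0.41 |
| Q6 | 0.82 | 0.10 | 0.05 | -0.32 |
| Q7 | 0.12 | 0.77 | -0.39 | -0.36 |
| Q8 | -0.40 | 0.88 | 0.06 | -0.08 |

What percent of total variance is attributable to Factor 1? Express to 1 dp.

SS loadings for Factor 1 = 0.05² + 0.91² + (-0.55)² + 0.02² + (-0.26)² + 0.82² + 0.12² + (-0.40)² = 2.0479
With 8 standardized items, total variance = 8. Proportion = 2.0479/8 = 0.2560 → 25.60%.

25.6%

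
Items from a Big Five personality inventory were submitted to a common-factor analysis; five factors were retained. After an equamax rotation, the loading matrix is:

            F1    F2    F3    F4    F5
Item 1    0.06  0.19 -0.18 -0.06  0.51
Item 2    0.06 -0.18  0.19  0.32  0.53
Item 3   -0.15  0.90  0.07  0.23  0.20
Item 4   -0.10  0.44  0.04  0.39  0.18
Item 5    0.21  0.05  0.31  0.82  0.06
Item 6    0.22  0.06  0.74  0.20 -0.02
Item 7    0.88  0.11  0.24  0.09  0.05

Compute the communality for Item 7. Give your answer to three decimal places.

h² = 0.88² + 0.11² + 0.24² + 0.09² + 0.05² = 0.7744 + 0.0121 + 0.0576 + 0.0081 + 0.0025 = 0.8547

0.855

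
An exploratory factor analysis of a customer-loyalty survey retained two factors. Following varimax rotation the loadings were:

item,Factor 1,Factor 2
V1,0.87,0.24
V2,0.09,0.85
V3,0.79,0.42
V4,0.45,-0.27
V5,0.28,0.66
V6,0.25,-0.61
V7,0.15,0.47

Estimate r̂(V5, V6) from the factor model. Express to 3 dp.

r̂ = Σ λ_i·λ_j across factors = (0.28)(0.25) + (0.66)(-0.61)
  = +0.0700 -0.4026 = -0.3326

-0.333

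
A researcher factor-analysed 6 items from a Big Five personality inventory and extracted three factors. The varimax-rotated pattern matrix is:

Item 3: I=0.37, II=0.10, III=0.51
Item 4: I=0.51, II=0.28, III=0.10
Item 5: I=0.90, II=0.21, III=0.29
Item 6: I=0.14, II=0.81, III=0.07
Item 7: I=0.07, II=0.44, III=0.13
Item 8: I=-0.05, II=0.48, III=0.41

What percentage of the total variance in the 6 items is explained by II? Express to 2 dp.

20.21%

SS loadings for II = 0.10² + 0.28² + 0.21² + 0.81² + 0.44² + 0.48² = 1.2126
With 6 standardized items, total variance = 6. Proportion = 1.2126/6 = 0.2021 → 20.21%.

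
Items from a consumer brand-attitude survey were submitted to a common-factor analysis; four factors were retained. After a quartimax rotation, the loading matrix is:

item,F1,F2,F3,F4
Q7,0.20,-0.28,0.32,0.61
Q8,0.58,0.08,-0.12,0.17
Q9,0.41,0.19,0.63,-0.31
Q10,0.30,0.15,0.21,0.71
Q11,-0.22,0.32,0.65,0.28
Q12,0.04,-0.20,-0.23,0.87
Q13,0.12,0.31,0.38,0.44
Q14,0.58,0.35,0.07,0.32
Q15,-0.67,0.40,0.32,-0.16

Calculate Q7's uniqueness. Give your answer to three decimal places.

h² = 0.20² + (-0.28)² + 0.32² + 0.61² = 0.0400 + 0.0784 + 0.1024 + 0.3721 = 0.5929
Uniqueness u² = 1 − h² = 1 − 0.5929 = 0.4071

0.407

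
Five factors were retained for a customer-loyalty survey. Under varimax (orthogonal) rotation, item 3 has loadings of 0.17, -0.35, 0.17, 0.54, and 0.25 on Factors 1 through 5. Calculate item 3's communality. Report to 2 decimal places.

0.53

h² = 0.17² + (-0.35)² + 0.17² + 0.54² + 0.25² = 0.0289 + 0.1225 + 0.0289 + 0.2916 + 0.0625 = 0.5344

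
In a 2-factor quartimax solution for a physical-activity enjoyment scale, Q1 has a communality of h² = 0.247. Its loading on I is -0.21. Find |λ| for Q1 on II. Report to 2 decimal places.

Under orthogonal rotation h² = Σλ², so λ_II² = h² − (0.0441) = 0.247 − 0.0441 = 0.2029.
|λ| = √0.2029 = 0.4504.

0.45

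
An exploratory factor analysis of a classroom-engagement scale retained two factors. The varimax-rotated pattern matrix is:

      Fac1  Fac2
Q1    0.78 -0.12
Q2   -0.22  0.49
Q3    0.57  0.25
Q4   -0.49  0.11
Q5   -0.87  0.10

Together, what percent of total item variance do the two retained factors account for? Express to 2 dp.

46.36%

Communalities: 0.6228, 0.2885, 0.3874, 0.2522, 0.7669; Σh² = 2.3178.
Total variance with 5 standardized items is 5, so the solution explains 2.3178/5 = 0.4636 = 46.36%.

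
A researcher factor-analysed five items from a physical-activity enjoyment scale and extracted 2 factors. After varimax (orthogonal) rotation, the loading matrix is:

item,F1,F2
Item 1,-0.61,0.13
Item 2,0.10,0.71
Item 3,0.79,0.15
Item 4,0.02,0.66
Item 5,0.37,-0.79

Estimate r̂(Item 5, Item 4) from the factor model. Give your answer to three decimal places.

r̂ = Σ λ_i·λ_j across factors = (0.37)(0.02) + (-0.79)(0.66)
  = +0.0074 -0.5214 = -0.5140

-0.514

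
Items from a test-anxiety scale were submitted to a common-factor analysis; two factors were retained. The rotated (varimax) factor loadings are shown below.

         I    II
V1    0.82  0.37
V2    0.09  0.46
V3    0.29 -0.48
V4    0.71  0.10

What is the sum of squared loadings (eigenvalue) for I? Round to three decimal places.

1.269

SS loadings for I = 0.82² + 0.09² + 0.29² + 0.71² = 0.6724 + 0.0081 + 0.0841 + 0.5041 = 1.2687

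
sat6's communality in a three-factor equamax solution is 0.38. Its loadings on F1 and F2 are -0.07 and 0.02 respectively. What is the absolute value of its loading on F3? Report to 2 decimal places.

0.61

Under orthogonal rotation h² = Σλ², so λ_F3² = h² − (0.0053) = 0.38 − 0.0053 = 0.3747.
|λ| = √0.3747 = 0.6121.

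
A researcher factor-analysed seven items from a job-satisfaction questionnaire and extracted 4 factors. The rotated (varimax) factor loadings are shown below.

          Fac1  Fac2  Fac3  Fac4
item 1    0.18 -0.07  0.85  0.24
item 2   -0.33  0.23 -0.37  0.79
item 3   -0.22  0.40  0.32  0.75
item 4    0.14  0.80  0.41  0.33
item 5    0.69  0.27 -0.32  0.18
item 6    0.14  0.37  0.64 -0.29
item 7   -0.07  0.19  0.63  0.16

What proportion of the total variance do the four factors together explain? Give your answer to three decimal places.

SS loadings by factor: 0.7099, 1.1037, 2.0388, 1.4952; total = 5.3476.
Total variance with 7 standardized items is 7, so the solution explains 5.3476/7 = 0.7639.

0.764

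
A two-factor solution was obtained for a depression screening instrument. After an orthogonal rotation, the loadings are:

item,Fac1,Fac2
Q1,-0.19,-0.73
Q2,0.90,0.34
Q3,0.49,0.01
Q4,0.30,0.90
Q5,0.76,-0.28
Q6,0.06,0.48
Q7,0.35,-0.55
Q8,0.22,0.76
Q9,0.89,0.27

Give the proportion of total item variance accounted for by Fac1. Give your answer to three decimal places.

SS loadings for Fac1 = (-0.19)² + 0.90² + 0.49² + 0.30² + 0.76² + 0.06² + 0.35² + 0.22² + 0.89² = 2.7204
Proportion of variance = 2.7204 / 9 = 0.3023.

0.302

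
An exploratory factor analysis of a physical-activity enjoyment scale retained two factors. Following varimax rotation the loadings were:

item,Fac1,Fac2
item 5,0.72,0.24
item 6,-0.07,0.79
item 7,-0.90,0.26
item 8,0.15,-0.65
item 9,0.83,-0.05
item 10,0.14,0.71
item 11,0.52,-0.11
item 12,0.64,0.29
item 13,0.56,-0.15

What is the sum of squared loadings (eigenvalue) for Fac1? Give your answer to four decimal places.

3.0579

SS loadings for Fac1 = 0.72² + (-0.07)² + (-0.90)² + 0.15² + 0.83² + 0.14² + 0.52² + 0.64² + 0.56² = 0.5184 + 0.0049 + 0.8100 + 0.0225 + 0.6889 + 0.0196 + 0.2704 + 0.4096 + 0.3136 = 3.0579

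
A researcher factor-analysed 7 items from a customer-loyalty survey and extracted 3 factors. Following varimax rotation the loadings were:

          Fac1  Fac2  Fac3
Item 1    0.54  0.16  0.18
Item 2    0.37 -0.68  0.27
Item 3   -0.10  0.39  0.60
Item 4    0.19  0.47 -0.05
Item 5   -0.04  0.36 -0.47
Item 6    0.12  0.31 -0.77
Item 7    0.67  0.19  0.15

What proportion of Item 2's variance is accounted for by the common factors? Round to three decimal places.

h² = 0.37² + (-0.68)² + 0.27² = 0.1369 + 0.4624 + 0.0729 = 0.6722

0.672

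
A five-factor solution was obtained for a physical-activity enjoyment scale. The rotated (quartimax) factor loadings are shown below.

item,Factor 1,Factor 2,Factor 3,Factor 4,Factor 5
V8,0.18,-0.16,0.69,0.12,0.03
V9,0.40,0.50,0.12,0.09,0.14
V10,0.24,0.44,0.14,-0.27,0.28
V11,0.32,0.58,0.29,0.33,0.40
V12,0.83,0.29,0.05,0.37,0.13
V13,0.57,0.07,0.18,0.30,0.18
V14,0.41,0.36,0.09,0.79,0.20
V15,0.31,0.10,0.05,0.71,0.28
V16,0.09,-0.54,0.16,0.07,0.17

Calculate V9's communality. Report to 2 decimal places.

0.45

h² = 0.40² + 0.50² + 0.12² + 0.09² + 0.14² = 0.1600 + 0.2500 + 0.0144 + 0.0081 + 0.0196 = 0.4521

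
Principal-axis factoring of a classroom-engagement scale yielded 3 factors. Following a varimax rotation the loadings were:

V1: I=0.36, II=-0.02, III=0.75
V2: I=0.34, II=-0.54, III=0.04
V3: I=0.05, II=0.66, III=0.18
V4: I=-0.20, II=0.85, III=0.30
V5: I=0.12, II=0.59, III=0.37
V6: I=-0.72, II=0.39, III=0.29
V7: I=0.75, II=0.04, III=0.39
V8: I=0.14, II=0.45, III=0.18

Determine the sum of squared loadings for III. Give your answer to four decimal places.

1.0920

SS loadings for III = 0.75² + 0.04² + 0.18² + 0.30² + 0.37² + 0.29² + 0.39² + 0.18² = 0.5625 + 0.0016 + 0.0324 + 0.0900 + 0.1369 + 0.0841 + 0.1521 + 0.0324 = 1.0920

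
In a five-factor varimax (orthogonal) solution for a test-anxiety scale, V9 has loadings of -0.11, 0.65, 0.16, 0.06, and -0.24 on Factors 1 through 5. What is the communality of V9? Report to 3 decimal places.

0.521

h² = (-0.11)² + 0.65² + 0.16² + 0.06² + (-0.24)² = 0.0121 + 0.4225 + 0.0256 + 0.0036 + 0.0576 = 0.5214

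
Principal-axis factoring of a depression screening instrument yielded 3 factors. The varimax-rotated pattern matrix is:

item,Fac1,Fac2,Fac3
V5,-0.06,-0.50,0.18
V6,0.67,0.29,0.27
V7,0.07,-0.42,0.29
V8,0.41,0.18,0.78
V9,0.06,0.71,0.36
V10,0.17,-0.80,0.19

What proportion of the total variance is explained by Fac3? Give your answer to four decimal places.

0.1606

SS loadings for Fac3 = 0.18² + 0.27² + 0.29² + 0.78² + 0.36² + 0.19² = 0.9635
Proportion of variance = 0.9635 / 6 = 0.1606.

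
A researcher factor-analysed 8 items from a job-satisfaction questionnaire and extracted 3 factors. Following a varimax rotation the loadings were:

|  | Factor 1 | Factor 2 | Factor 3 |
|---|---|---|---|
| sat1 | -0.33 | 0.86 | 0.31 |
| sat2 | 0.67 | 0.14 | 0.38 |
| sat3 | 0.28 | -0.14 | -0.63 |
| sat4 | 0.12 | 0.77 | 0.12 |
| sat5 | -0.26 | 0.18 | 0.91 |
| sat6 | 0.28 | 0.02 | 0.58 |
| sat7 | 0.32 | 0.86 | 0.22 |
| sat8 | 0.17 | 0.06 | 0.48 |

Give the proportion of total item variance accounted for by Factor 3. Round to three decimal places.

0.262

SS loadings for Factor 3 = 0.31² + 0.38² + (-0.63)² + 0.12² + 0.91² + 0.58² + 0.22² + 0.48² = 2.0951
Proportion of variance = 2.0951 / 8 = 0.2619.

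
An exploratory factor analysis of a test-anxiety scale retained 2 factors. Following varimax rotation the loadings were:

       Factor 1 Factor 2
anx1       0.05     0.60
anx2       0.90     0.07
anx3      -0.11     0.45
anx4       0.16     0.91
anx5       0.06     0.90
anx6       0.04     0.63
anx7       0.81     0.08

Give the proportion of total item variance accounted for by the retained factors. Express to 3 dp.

SS loadings by factor: 1.5115, 2.6088; total = 4.1203.
Total variance with 7 standardized items is 7, so the solution explains 4.1203/7 = 0.5886.

0.589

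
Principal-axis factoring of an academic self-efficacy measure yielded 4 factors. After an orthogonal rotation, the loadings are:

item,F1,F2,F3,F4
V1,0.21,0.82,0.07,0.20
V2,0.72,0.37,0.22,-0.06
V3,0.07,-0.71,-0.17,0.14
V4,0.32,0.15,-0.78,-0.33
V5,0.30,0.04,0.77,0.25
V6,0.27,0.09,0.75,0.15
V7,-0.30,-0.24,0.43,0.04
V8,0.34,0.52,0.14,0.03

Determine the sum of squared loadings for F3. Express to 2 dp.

SS loadings for F3 = 0.07² + 0.22² + (-0.17)² + (-0.78)² + 0.77² + 0.75² + 0.43² + 0.14² = 0.0049 + 0.0484 + 0.0289 + 0.6084 + 0.5929 + 0.5625 + 0.1849 + 0.0196 = 2.0505

2.05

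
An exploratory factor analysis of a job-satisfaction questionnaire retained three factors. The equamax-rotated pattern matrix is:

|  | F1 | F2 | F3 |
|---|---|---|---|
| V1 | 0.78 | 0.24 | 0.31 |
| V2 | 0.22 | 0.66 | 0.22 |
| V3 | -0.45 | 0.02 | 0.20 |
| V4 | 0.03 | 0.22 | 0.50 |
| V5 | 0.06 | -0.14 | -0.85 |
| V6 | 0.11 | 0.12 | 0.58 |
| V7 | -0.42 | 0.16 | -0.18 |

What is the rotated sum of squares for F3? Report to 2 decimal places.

1.53

SS loadings for F3 = 0.31² + 0.22² + 0.20² + 0.50² + (-0.85)² + 0.58² + (-0.18)² = 0.0961 + 0.0484 + 0.0400 + 0.2500 + 0.7225 + 0.3364 + 0.0324 = 1.5258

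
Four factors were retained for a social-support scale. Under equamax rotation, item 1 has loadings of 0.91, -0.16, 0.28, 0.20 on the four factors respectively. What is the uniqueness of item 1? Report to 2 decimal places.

h² = 0.91² + (-0.16)² + 0.28² + 0.20² = 0.8281 + 0.0256 + 0.0784 + 0.0400 = 0.9721
Uniqueness u² = 1 − h² = 1 − 0.9721 = 0.0279

0.03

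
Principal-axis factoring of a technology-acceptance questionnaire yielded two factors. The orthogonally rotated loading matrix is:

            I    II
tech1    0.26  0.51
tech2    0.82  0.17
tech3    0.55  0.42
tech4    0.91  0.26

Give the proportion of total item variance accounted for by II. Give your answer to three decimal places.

0.133

SS loadings for II = 0.51² + 0.17² + 0.42² + 0.26² = 0.5330
Proportion of variance = 0.5330 / 4 = 0.1333.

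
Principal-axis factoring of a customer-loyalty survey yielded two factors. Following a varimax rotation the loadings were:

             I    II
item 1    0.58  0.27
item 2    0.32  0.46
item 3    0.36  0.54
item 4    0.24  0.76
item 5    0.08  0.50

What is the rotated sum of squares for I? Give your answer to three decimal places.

0.632

SS loadings for I = 0.58² + 0.32² + 0.36² + 0.24² + 0.08² = 0.3364 + 0.1024 + 0.1296 + 0.0576 + 0.0064 = 0.6324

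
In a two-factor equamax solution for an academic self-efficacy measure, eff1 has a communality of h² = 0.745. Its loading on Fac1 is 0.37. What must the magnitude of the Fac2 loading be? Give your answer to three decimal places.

Under orthogonal rotation h² = Σλ², so λ_Fac2² = h² − (0.1369) = 0.745 − 0.1369 = 0.6081.
|λ| = √0.6081 = 0.7798.

0.780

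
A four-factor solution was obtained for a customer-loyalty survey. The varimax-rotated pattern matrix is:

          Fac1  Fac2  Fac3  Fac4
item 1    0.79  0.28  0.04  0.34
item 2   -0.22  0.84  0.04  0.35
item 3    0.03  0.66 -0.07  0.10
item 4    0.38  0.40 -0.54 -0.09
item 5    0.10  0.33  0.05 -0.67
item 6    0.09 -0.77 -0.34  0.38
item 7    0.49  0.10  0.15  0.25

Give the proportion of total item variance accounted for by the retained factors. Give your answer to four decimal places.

0.6457

Communalities: 0.8197, 0.8781, 0.4514, 0.6041, 0.5703, 0.8610, 0.3351; Σh² = 4.5197.
Total variance with 7 standardized items is 7, so the solution explains 4.5197/7 = 0.6457.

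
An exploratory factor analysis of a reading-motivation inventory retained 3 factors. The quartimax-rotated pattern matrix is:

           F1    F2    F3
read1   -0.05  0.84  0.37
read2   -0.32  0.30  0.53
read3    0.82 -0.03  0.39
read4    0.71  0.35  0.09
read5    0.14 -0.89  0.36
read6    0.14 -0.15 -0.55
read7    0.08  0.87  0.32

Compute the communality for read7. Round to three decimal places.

0.866

h² = 0.08² + 0.87² + 0.32² = 0.0064 + 0.7569 + 0.1024 = 0.8657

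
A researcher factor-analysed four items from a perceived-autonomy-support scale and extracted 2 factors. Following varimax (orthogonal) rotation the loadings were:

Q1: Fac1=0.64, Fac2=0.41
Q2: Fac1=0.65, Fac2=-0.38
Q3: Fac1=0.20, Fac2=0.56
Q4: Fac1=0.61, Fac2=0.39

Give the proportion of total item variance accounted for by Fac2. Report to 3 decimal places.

SS loadings for Fac2 = 0.41² + (-0.38)² + 0.56² + 0.39² = 0.7782
Proportion of variance = 0.7782 / 4 = 0.1946.

0.195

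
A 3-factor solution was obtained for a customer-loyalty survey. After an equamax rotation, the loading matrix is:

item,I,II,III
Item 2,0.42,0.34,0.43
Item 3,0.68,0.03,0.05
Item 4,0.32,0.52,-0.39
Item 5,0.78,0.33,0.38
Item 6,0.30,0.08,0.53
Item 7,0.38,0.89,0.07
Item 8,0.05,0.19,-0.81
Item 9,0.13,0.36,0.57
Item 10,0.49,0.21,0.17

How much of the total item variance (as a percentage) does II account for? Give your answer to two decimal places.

16.71%

SS loadings for II = 0.34² + 0.03² + 0.52² + 0.33² + 0.08² + 0.89² + 0.19² + 0.36² + 0.21² = 1.5041
With 9 standardized items, total variance = 9. Proportion = 1.5041/9 = 0.1671 → 16.71%.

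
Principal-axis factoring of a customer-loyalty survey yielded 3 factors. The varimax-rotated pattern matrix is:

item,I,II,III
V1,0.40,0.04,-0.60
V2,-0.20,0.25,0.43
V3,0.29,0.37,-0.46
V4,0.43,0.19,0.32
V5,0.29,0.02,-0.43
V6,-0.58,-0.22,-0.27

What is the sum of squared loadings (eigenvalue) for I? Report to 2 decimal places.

0.89

SS loadings for I = 0.40² + (-0.20)² + 0.29² + 0.43² + 0.29² + (-0.58)² = 0.1600 + 0.0400 + 0.0841 + 0.1849 + 0.0841 + 0.3364 = 0.8895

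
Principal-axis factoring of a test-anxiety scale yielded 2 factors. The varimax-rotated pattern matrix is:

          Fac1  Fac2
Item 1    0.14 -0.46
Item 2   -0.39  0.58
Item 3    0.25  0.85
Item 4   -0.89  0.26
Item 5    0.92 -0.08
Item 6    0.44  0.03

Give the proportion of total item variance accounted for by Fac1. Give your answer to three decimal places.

SS loadings for Fac1 = 0.14² + (-0.39)² + 0.25² + (-0.89)² + 0.92² + 0.44² = 2.0663
Proportion of variance = 2.0663 / 6 = 0.3444.

0.344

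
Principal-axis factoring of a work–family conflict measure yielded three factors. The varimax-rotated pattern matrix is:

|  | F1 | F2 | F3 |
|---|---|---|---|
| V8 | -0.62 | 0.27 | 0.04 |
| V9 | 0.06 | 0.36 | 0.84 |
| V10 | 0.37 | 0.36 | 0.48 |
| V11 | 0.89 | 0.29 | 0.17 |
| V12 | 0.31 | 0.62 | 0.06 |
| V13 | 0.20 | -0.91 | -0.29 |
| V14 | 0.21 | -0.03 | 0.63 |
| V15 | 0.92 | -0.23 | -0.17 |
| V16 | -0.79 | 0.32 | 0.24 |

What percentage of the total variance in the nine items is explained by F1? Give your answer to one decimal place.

33.0%

SS loadings for F1 = (-0.62)² + 0.06² + 0.37² + 0.89² + 0.31² + 0.20² + 0.21² + 0.92² + (-0.79)² = 2.9677
With 9 standardized items, total variance = 9. Proportion = 2.9677/9 = 0.3297 → 32.97%.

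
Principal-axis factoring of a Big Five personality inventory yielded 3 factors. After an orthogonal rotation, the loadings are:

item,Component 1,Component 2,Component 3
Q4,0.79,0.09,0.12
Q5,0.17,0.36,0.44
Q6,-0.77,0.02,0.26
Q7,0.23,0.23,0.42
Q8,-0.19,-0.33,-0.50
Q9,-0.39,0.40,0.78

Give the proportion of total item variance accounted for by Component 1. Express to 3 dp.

SS loadings for Component 1 = 0.79² + 0.17² + (-0.77)² + 0.23² + (-0.19)² + (-0.39)² = 1.4870
Proportion of variance = 1.4870 / 6 = 0.2478.

0.248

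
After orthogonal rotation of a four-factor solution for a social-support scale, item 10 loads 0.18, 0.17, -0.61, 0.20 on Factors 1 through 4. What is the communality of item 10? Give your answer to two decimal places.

0.47

h² = 0.18² + 0.17² + (-0.61)² + 0.20² = 0.0324 + 0.0289 + 0.3721 + 0.0400 = 0.4734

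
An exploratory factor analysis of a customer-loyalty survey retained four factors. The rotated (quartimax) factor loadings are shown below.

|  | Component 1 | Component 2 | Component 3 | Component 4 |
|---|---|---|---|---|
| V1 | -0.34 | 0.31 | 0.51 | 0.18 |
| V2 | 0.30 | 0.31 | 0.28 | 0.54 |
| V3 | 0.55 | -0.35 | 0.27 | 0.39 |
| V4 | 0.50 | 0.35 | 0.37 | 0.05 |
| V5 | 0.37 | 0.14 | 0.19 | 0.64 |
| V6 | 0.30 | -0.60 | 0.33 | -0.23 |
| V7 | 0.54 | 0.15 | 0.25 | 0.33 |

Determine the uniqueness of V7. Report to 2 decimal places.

0.51

h² = 0.54² + 0.15² + 0.25² + 0.33² = 0.2916 + 0.0225 + 0.0625 + 0.1089 = 0.4855
Uniqueness u² = 1 − h² = 1 − 0.4855 = 0.5145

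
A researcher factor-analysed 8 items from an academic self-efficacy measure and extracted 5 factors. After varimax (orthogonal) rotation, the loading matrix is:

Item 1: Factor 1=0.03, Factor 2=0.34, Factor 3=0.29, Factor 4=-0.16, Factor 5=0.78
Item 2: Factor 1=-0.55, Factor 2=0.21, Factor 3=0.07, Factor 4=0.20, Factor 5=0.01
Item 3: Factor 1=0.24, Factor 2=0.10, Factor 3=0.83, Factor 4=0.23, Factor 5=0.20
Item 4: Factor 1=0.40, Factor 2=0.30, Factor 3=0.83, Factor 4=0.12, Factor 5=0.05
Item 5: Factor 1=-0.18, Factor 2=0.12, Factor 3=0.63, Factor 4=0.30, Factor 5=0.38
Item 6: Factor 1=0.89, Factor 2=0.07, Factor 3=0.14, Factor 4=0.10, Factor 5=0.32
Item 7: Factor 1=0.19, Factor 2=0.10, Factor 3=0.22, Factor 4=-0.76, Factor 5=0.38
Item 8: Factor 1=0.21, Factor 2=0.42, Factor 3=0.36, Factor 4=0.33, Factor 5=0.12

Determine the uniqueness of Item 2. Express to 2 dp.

0.61

h² = (-0.55)² + 0.21² + 0.07² + 0.20² + 0.01² = 0.3025 + 0.0441 + 0.0049 + 0.0400 + 0.0001 = 0.3916
Uniqueness u² = 1 − h² = 1 − 0.3916 = 0.6084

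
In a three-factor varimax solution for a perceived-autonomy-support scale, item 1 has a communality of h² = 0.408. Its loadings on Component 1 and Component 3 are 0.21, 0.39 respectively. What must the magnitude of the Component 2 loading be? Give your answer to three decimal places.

Under orthogonal rotation h² = Σλ², so λ_Component 2² = h² − (0.1962) = 0.408 − 0.1962 = 0.2118.
|λ| = √0.2118 = 0.4602.

0.460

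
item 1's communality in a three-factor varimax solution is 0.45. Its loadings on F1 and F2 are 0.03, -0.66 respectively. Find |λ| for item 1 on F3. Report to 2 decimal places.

Under orthogonal rotation h² = Σλ², so λ_F3² = h² − (0.4365) = 0.45 − 0.4365 = 0.0135.
|λ| = √0.0135 = 0.1162.

0.12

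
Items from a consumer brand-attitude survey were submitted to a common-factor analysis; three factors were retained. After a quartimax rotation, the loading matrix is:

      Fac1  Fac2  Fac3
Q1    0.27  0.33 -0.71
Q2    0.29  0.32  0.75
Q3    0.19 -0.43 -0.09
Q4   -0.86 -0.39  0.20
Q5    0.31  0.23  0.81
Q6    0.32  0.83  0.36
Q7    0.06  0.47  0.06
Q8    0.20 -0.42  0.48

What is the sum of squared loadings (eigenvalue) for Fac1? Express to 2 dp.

SS loadings for Fac1 = 0.27² + 0.29² + 0.19² + (-0.86)² + 0.31² + 0.32² + 0.06² + 0.20² = 0.0729 + 0.0841 + 0.0361 + 0.7396 + 0.0961 + 0.1024 + 0.0036 + 0.0400 = 1.1748

1.17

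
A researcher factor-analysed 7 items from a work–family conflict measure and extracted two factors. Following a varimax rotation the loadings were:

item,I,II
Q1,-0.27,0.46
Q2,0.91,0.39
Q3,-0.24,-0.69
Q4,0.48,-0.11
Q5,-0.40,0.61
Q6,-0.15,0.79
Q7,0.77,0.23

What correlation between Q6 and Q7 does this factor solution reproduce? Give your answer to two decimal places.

0.07

r̂ = Σ λ_i·λ_j across factors = (-0.15)(0.77) + (0.79)(0.23)
  = -0.1155 +0.1817 = 0.0662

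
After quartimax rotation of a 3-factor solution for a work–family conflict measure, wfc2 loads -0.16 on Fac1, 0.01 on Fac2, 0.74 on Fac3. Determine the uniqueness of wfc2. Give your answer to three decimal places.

0.427

h² = (-0.16)² + 0.01² + 0.74² = 0.0256 + 0.0001 + 0.5476 = 0.5733
Uniqueness u² = 1 − h² = 1 − 0.5733 = 0.4267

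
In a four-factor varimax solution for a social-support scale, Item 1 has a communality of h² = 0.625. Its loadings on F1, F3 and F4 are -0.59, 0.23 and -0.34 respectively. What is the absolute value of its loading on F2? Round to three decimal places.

0.329

Under orthogonal rotation h² = Σλ², so λ_F2² = h² − (0.5166) = 0.625 − 0.5166 = 0.1084.
|λ| = √0.1084 = 0.3292.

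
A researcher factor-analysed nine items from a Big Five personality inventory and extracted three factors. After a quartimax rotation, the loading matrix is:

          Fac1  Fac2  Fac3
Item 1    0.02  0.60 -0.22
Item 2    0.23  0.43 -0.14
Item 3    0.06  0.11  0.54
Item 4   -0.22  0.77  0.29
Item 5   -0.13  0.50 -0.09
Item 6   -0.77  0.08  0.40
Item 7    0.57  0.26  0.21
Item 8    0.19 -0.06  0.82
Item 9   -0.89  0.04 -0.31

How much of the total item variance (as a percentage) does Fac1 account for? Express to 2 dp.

20.76%

SS loadings for Fac1 = 0.02² + 0.23² + 0.06² + (-0.22)² + (-0.13)² + (-0.77)² + 0.57² + 0.19² + (-0.89)² = 1.8682
With 9 standardized items, total variance = 9. Proportion = 1.8682/9 = 0.2076 → 20.76%.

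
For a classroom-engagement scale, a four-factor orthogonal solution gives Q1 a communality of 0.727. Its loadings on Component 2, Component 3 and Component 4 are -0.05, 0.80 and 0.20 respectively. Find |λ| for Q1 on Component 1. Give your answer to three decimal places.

0.211

Under orthogonal rotation h² = Σλ², so λ_Component 1² = h² − (0.6825) = 0.727 − 0.6825 = 0.0445.
|λ| = √0.0445 = 0.2110.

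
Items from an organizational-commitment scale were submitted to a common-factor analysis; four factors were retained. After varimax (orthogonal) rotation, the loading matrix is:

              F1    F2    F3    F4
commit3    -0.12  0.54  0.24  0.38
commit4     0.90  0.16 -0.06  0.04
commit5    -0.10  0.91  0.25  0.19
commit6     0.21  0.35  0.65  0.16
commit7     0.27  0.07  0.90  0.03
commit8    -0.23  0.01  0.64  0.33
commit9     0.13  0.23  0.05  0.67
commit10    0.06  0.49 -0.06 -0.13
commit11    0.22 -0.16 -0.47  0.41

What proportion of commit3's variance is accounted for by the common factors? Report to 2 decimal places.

0.51

h² = (-0.12)² + 0.54² + 0.24² + 0.38² = 0.0144 + 0.2916 + 0.0576 + 0.1444 = 0.5080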